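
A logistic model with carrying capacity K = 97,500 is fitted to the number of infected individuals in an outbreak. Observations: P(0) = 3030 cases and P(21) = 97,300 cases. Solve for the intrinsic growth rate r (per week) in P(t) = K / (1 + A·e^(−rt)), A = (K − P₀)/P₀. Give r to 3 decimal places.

A = (97500 − 3030)/3030 = 31.17822
97300 = 97500/(1 + 31.17822·e^(−r·21)) → e^(−21r) = (1.00206 − 1)/31.17822 = 0.000066
r = −ln(0.000066)/21 = 9.62696/21

r ≈ 0.458 per week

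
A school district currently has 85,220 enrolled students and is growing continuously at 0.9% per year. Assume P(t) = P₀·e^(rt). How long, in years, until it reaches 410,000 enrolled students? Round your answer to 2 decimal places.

t ≈ 174.55 years

410000 = 85220 · e^(0.009·t)
t = ln(410000/85220) / 0.009 = ln(4.81108) / 0.009 = 1.57092 / 0.009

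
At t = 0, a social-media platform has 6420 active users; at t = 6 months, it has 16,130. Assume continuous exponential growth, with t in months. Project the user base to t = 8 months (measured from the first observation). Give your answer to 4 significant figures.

r = ln(16130/6420) / 6 ≈ 0.153544 per month
P(8) = 6420 · e^(0.153544·8) = 6420 · 3.41559 ≈ 21928.09

≈ 21,930 active users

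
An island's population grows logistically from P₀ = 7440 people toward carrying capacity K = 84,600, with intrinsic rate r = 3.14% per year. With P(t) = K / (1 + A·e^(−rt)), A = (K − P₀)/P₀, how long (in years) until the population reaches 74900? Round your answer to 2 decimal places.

A = (84600 − 7440)/7440 = 10.37097
74900 = 84600/(1 + 10.37097·e^(−0.0314t)) → 1 + 10.37097·e^(−0.0314t) = 1.12951
e^(−0.0314t) = 0.012487 → t = ln(80.08098)/0.0314 = 4.38304/0.0314

t ≈ 139.59 years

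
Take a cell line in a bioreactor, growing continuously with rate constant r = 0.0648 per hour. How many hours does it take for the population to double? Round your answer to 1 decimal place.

doubling time = ln(2) / |r| = 0.69315 / 0.0648

doubling time ≈ 10.7 hours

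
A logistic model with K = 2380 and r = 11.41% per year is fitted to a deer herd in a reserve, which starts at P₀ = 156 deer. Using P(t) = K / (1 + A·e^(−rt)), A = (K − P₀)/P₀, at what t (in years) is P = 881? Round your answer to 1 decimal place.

A = (2380 − 156)/156 = 14.25641
881 = 2380/(1 + 14.25641·e^(−0.1141t)) → 1 + 14.25641·e^(−0.1141t) = 2.70148
e^(−0.1141t) = 0.119348 → t = ln(8.37885)/0.1141 = 2.12571/0.1141

t ≈ 18.6 years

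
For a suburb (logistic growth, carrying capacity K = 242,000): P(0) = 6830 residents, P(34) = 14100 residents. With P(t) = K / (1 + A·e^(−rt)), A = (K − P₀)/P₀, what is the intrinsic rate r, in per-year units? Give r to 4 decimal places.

A = (242000 − 6830)/6830 = 34.43192
14100 = 242000/(1 + 34.43192·e^(−r·34)) → e^(−34r) = (17.16312 − 1)/34.43192 = 0.469423
r = −ln(0.469423)/34 = 0.75625/34

r ≈ 0.0222 per year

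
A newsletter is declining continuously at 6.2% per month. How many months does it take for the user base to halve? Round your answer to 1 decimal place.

half-life = ln(2) / |r| = 0.69315 / 0.062

half-life ≈ 11.2 months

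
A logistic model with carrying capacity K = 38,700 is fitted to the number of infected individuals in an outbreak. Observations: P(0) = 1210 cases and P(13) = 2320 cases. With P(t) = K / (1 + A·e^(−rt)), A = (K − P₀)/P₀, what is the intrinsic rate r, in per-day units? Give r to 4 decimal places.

r ≈ 0.0524 per day

A = (38700 − 1210)/1210 = 30.98347
2320 = 38700/(1 + 30.98347·e^(−r·13)) → e^(−13r) = (16.68103 − 1)/30.98347 = 0.50611
r = −ln(0.50611)/13 = 0.681/13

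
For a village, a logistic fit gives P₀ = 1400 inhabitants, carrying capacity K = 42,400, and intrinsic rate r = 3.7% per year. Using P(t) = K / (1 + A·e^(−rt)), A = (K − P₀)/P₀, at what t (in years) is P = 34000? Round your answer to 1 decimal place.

A = (42400 − 1400)/1400 = 29.28571
34000 = 42400/(1 + 29.28571·e^(−0.037t)) → 1 + 29.28571·e^(−0.037t) = 1.24706
e^(−0.037t) = 0.008436 → t = ln(118.53741)/0.037 = 4.77523/0.037

t ≈ 129.1 years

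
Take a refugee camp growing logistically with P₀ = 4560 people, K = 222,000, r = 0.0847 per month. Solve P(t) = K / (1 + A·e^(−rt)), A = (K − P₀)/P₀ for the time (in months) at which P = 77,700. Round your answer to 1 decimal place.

A = (222000 − 4560)/4560 = 47.68421
77700 = 222000/(1 + 47.68421·e^(−0.0847t)) → 1 + 47.68421·e^(−0.0847t) = 2.85714
e^(−0.0847t) = 0.038947 → t = ln(25.67611)/0.0847 = 3.24556/0.0847

t ≈ 38.3 months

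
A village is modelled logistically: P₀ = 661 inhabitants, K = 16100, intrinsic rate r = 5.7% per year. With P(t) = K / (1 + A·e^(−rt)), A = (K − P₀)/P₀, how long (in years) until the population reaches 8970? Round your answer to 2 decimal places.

A = (16100 − 661)/661 = 23.35703
8970 = 16100/(1 + 23.35703·e^(−0.057t)) → 1 + 23.35703·e^(−0.057t) = 1.79487
e^(−0.057t) = 0.034031 → t = ln(29.38466)/0.057 = 3.38047/0.057

t ≈ 59.31 years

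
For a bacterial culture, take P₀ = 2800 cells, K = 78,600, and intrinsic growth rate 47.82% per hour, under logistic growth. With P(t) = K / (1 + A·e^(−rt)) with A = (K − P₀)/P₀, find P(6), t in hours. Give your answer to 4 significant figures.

A = (78600 − 2800)/2800 = 27.07143
P(6) = 78600 / (1 + 27.07143·e^(−0.4782·6)) = 78600 / (1 + 27.07143·0.056744)
= 78600 / 2.53615 ≈ 30991.87

≈ 30,990 cells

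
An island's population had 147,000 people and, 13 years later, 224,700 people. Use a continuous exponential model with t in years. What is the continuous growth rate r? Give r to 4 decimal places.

224700 = 147000 · e^(r·13)
e^(13r) = 224700/147000 = 1.52857
r = ln(1.52857) / 13 = 0.42433 / 13

r ≈ 0.0326 per year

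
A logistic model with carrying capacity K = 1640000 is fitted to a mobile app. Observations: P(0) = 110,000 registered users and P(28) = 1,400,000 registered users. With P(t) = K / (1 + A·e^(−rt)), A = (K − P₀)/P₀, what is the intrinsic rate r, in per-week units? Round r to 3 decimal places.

r ≈ 0.157 per week

A = (1640000 − 110000)/110000 = 13.90909
1400000 = 1640000/(1 + 13.90909·e^(−r·28)) → e^(−28r) = (1.17143 − 1)/13.90909 = 0.012325
r = −ln(0.012325)/28 = 4.39613/28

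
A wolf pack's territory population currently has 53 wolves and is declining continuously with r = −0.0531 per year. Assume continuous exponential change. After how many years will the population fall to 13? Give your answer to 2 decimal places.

13 = 53 · e^(-0.0531·t)
t = ln(13/53) / -0.0531 = ln(0.24528) / -0.0531 = -1.40534 / -0.0531

t ≈ 26.47 years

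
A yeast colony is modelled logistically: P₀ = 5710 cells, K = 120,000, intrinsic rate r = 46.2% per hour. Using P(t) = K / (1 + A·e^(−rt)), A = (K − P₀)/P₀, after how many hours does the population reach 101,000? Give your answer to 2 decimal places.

t ≈ 10.10 hours

A = (120000 − 5710)/5710 = 20.01576
101000 = 120000/(1 + 20.01576·e^(−0.462t)) → 1 + 20.01576·e^(−0.462t) = 1.18812
e^(−0.462t) = 0.009399 → t = ln(106.39958)/0.462 = 4.6672/0.462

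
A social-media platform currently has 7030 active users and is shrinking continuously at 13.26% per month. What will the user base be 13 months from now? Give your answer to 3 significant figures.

≈ 1,250 active users

P(13) = 7030 · e^(-0.1326·13) = 7030 · e^(-1.7238)
= 7030 · 0.17839 ≈ 1254.06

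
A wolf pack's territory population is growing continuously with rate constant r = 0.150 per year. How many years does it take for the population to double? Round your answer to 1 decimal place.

doubling time ≈ 4.6 years

doubling time = ln(2) / |r| = 0.69315 / 0.15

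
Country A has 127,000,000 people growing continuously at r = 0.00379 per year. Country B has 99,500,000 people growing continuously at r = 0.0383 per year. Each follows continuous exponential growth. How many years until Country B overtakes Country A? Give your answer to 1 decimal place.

127000000·e^(0.00379t) = 99500000·e^(0.0383t)
127000000/99500000 = e^((0.0383 − 0.00379)t) → ln(1.27638) = 0.03451·t
t = 0.24403 / 0.03451

t ≈ 7.1 years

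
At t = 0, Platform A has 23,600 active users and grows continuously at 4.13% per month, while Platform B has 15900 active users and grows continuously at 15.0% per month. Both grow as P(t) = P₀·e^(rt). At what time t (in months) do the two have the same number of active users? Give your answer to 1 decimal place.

t ≈ 3.6 months

23600·e^(0.0413t) = 15900·e^(0.15t)
23600/15900 = e^((0.15 − 0.0413)t) → ln(1.48428) = 0.1087·t
t = 0.39493 / 0.1087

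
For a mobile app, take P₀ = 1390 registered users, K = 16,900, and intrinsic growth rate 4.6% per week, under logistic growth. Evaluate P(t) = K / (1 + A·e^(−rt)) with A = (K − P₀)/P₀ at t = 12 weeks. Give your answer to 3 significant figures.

≈ 2,280 registered users

A = (16900 − 1390)/1390 = 11.15827
P(12) = 16900 / (1 + 11.15827·e^(−0.046·12)) = 16900 / (1 + 11.15827·0.575797)
= 16900 / 7.4249 ≈ 2276.12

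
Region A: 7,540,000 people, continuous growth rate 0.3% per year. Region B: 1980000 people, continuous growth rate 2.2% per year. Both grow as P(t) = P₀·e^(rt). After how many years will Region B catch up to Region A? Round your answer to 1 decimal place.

7540000·e^(0.003t) = 1980000·e^(0.022t)
7540000/1980000 = e^((0.022 − 0.003)t) → ln(3.80808) = 0.019·t
t = 1.33713 / 0.019

t ≈ 70.4 years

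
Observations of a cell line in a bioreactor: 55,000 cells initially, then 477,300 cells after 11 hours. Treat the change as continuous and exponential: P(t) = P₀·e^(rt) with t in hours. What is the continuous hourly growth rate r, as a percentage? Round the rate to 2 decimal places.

r ≈ 19.64% per hour

477300 = 55000 · e^(r·11)
e^(11r) = 477300/55000 = 8.67818
r = ln(8.67818) / 11 = 2.16081 / 11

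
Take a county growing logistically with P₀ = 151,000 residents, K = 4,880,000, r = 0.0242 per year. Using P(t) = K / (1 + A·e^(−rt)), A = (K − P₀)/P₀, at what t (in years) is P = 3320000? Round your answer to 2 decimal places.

t ≈ 173.53 years

A = (4880000 − 151000)/151000 = 31.31788
3320000 = 4880000/(1 + 31.31788·e^(−0.0242t)) → 1 + 31.31788·e^(−0.0242t) = 1.46988
e^(−0.0242t) = 0.015004 → t = ln(66.65087)/0.0242 = 4.19947/0.0242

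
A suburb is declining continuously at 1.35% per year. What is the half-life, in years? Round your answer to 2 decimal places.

half-life ≈ 51.34 years

half-life = ln(2) / |r| = 0.69315 / 0.0135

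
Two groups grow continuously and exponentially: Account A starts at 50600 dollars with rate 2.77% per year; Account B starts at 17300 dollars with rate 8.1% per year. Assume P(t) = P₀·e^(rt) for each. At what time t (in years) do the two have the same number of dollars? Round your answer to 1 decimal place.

50600·e^(0.0277t) = 17300·e^(0.081t)
50600/17300 = e^((0.081 − 0.0277)t) → ln(2.92486) = 0.0533·t
t = 1.07325 / 0.0533

t ≈ 20.1 years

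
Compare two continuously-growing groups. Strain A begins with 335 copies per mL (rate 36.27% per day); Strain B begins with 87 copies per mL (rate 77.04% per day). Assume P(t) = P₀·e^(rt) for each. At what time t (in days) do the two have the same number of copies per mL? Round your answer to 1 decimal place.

335·e^(0.3627t) = 87·e^(0.7704t)
335/87 = e^((0.7704 − 0.3627)t) → ln(3.85057) = 0.4077·t
t = 1.34822 / 0.4077

t ≈ 3.3 days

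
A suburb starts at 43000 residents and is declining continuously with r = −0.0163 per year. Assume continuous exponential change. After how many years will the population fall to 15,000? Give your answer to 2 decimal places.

15000 = 43000 · e^(-0.0163·t)
t = ln(15000/43000) / -0.0163 = ln(0.34884) / -0.0163 = -1.05315 / -0.0163

t ≈ 64.61 years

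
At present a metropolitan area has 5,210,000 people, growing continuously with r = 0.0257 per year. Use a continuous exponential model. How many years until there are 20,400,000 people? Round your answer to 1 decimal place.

20400000 = 5210000 · e^(0.0257·t)
t = ln(20400000/5210000) / 0.0257 = ln(3.91555) / 0.0257 = 1.36496 / 0.0257

t ≈ 53.1 years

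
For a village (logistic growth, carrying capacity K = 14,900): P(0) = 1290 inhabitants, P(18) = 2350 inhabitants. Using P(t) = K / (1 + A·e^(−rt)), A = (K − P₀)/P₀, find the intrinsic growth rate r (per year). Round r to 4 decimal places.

r ≈ 0.0378 per year

A = (14900 − 1290)/1290 = 10.55039
2350 = 14900/(1 + 10.55039·e^(−r·18)) → e^(−18r) = (6.34043 − 1)/10.55039 = 0.506183
r = −ln(0.506183)/18 = 0.68086/18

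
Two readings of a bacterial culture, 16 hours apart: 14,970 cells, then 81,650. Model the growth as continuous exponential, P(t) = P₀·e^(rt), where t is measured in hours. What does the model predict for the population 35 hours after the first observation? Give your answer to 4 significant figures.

≈ 612,100 cells

r = ln(81650/14970) / 16 ≈ 0.106025 per hour
P(35) = 14970 · e^(0.106025·35) = 14970 · 40.889 ≈ 612108.31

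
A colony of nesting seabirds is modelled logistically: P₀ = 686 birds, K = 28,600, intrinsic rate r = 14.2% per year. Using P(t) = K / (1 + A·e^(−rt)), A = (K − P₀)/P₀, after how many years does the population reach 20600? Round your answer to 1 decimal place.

t ≈ 32.8 years

A = (28600 − 686)/686 = 40.69096
20600 = 28600/(1 + 40.69096·e^(−0.142t)) → 1 + 40.69096·e^(−0.142t) = 1.38835
e^(−0.142t) = 0.009544 → t = ln(104.77923)/0.142 = 4.65186/0.142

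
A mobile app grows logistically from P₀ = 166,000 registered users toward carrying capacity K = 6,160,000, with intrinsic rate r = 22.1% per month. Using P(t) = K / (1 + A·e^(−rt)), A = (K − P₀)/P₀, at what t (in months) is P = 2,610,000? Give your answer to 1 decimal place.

A = (6160000 − 166000)/166000 = 36.10843
2610000 = 6160000/(1 + 36.10843·e^(−0.221t)) → 1 + 36.10843·e^(−0.221t) = 2.36015
e^(−0.221t) = 0.037669 → t = ln(26.54733)/0.221 = 3.27893/0.221

t ≈ 14.8 months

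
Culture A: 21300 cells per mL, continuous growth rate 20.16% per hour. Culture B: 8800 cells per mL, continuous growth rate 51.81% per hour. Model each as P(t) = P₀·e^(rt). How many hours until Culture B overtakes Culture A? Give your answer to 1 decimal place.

t ≈ 2.8 hours

21300·e^(0.2016t) = 8800·e^(0.5181t)
21300/8800 = e^((0.5181 − 0.2016)t) → ln(2.42045) = 0.3165·t
t = 0.88396 / 0.3165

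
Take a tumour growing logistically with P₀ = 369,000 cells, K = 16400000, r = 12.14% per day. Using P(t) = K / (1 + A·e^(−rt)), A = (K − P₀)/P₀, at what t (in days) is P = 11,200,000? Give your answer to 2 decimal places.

A = (16400000 − 369000)/369000 = 43.44444
11200000 = 16400000/(1 + 43.44444·e^(−0.1214t)) → 1 + 43.44444·e^(−0.1214t) = 1.46429
e^(−0.1214t) = 0.010687 → t = ln(93.57265)/0.1214 = 4.53874/0.1214

t ≈ 37.39 days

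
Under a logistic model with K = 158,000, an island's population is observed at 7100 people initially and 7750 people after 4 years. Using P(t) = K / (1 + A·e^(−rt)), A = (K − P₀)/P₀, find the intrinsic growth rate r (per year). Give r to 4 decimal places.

A = (158000 − 7100)/7100 = 21.25352
7750 = 158000/(1 + 21.25352·e^(−r·4)) → e^(−4r) = (20.3871 − 1)/21.25352 = 0.912183
r = −ln(0.912183)/4 = 0.09191/4

r ≈ 0.0230 per year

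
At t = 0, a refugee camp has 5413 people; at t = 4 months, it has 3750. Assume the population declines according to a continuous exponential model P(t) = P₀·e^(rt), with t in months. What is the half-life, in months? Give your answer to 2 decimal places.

half-life ≈ 7.55 months

r = ln(3750/5413) / 4 = ln(0.69278) / 4 ≈ -0.091762 per month
half-life = ln 2 / |r| = 0.69315 / 0.091762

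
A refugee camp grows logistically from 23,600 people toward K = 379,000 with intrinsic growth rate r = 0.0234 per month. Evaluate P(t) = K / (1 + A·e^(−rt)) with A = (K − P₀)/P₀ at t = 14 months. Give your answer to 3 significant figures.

A = (379000 − 23600)/23600 = 15.05932
P(14) = 379000 / (1 + 15.05932·e^(−0.0234·14)) = 379000 / (1 + 15.05932·0.720651)
= 379000 / 11.85252 ≈ 31976.33

≈ 32,000 people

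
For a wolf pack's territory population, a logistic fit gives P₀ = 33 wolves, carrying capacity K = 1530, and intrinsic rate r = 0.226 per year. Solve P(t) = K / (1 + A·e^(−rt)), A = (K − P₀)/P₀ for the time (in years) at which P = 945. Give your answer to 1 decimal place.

t ≈ 19.0 years

A = (1530 − 33)/33 = 45.36364
945 = 1530/(1 + 45.36364·e^(−0.226t)) → 1 + 45.36364·e^(−0.226t) = 1.61905
e^(−0.226t) = 0.013646 → t = ln(73.27972)/0.226 = 4.29428/0.226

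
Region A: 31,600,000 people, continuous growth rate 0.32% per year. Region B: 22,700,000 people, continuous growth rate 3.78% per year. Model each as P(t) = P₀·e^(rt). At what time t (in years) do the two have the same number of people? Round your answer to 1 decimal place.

31600000·e^(0.0032t) = 22700000·e^(0.0378t)
31600000/22700000 = e^((0.0378 − 0.0032)t) → ln(1.39207) = 0.0346·t
t = 0.33079 / 0.0346

t ≈ 9.6 years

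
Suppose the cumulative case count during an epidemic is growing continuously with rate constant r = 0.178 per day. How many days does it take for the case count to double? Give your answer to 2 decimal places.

doubling time ≈ 3.89 days

doubling time = ln(2) / |r| = 0.69315 / 0.178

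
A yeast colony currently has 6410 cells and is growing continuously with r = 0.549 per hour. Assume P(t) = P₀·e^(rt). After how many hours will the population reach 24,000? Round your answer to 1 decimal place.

t ≈ 2.4 hours

24000 = 6410 · e^(0.549·t)
t = ln(24000/6410) / 0.549 = ln(3.74415) / 0.549 = 1.32019 / 0.549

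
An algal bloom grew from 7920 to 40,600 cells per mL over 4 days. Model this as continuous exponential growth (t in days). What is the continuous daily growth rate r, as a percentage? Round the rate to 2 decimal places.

40600 = 7920 · e^(r·4)
e^(4r) = 40600/7920 = 5.12626
r = ln(5.12626) / 4 = 1.63438 / 4

r ≈ 40.86% per day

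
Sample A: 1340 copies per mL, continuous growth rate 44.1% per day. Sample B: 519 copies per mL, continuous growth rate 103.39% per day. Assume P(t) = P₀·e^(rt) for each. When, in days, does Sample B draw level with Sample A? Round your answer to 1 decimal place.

1340·e^(0.441t) = 519·e^(1.0339t)
1340/519 = e^((1.0339 − 0.441)t) → ln(2.58189) = 0.5929·t
t = 0.94852 / 0.5929

t ≈ 1.6 days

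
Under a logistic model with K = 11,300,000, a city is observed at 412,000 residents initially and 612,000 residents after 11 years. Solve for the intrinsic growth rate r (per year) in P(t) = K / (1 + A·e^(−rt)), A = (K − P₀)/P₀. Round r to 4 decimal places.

r ≈ 0.0377 per year

A = (11300000 − 412000)/412000 = 26.42718
612000 = 11300000/(1 + 26.42718·e^(−r·11)) → e^(−11r) = (18.46405 − 1)/26.42718 = 0.660837
r = −ln(0.660837)/11 = 0.41425/11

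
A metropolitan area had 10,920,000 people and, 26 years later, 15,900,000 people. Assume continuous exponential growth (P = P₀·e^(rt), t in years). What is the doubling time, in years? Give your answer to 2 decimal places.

doubling time ≈ 47.97 years

r = ln(15900000/10920000) / 26 = ln(1.45604) / 26 ≈ 0.014451 per year
doubling time = ln 2 / |r| = 0.69315 / 0.014451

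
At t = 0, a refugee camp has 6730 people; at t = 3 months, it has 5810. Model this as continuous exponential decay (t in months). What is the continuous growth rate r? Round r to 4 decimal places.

r ≈ -0.0490 per month

5810 = 6730 · e^(r·3)
e^(3r) = 5810/6730 = 0.8633
r = ln(0.8633) / 3 = -0.14699 / 3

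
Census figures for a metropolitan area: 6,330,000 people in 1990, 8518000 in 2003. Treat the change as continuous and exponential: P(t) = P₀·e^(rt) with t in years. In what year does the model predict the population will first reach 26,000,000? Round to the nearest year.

year 2052

r = ln(8518000/6330000) / 13 = 0.29688/13 ≈ 0.022837 per year
t = ln(26000000/6330000) / r = 1.4128/0.022837 ≈ 61.86 years after 1990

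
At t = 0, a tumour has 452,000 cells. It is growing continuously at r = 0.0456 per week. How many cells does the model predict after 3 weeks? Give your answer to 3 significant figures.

P(3) = 452000 · e^(0.0456·3) = 452000 · e^(0.1368)
= 452000 · 1.1466 ≈ 518262.66

≈ 518,000 cells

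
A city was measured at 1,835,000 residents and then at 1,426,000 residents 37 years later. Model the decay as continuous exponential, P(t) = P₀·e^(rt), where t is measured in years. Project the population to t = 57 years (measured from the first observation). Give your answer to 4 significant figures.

≈ 1,244,000 residents

r = ln(1426000/1835000) / 37 ≈ -0.006815 per year
P(57) = 1835000 · e^(-0.006815·57) = 1835000 · 0.67809 ≈ 1244289.38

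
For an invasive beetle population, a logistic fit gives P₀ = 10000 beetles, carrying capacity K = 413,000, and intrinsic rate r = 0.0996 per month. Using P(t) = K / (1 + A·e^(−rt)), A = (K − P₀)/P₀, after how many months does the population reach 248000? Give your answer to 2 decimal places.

t ≈ 41.20 months

A = (413000 − 10000)/10000 = 40.3
248000 = 413000/(1 + 40.3·e^(−0.0996t)) → 1 + 40.3·e^(−0.0996t) = 1.66532
e^(−0.0996t) = 0.016509 → t = ln(60.57212)/0.0996 = 4.10383/0.0996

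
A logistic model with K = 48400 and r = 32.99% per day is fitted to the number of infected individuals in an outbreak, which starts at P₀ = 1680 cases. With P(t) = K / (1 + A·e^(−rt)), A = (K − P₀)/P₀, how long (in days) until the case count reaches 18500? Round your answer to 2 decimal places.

t ≈ 8.62 days

A = (48400 − 1680)/1680 = 27.80952
18500 = 48400/(1 + 27.80952·e^(−0.3299t)) → 1 + 27.80952·e^(−0.3299t) = 2.61622
e^(−0.3299t) = 0.058117 → t = ln(17.20656)/0.3299 = 2.84529/0.3299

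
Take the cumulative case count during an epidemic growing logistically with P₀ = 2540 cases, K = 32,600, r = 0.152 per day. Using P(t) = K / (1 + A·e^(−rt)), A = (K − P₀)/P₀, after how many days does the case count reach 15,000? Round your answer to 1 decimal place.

t ≈ 15.2 days

A = (32600 − 2540)/2540 = 11.83465
15000 = 32600/(1 + 11.83465·e^(−0.152t)) → 1 + 11.83465·e^(−0.152t) = 2.17333
e^(−0.152t) = 0.099144 → t = ln(10.08635)/0.152 = 2.31118/0.152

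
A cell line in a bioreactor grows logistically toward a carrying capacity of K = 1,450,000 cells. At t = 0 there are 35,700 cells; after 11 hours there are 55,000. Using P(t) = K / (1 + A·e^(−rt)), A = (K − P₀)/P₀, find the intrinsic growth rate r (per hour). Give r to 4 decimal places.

r ≈ 0.0405 per hour

A = (1450000 − 35700)/35700 = 39.61625
55000 = 1450000/(1 + 39.61625·e^(−r·11)) → e^(−11r) = (26.36364 − 1)/39.61625 = 0.640233
r = −ln(0.640233)/11 = 0.44592/11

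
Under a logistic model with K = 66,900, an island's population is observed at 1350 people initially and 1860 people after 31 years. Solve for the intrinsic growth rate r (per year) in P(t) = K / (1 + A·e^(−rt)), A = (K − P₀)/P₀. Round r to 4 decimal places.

A = (66900 − 1350)/1350 = 48.55556
1860 = 66900/(1 + 48.55556·e^(−r·31)) → e^(−31r) = (35.96774 − 1)/48.55556 = 0.720159
r = −ln(0.720159)/31 = 0.32828/31

r ≈ 0.0106 per year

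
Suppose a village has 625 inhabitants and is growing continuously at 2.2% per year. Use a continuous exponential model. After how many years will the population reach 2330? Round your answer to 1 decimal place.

t ≈ 59.8 years

2330 = 625 · e^(0.022·t)
t = ln(2330/625) / 0.022 = ln(3.728) / 0.022 = 1.31587 / 0.022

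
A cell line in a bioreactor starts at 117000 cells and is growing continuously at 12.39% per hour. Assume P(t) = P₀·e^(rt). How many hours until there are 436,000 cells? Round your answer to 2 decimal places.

436000 = 117000 · e^(0.1239·t)
t = ln(436000/117000) / 0.1239 = ln(3.7265) / 0.1239 = 1.31547 / 0.1239

t ≈ 10.62 hours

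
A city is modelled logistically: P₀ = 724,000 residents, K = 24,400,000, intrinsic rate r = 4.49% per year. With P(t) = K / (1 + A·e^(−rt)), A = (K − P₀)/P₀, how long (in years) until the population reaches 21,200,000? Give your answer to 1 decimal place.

A = (24400000 − 724000)/724000 = 32.70166
21200000 = 24400000/(1 + 32.70166·e^(−0.0449t)) → 1 + 32.70166·e^(−0.0449t) = 1.15094
e^(−0.0449t) = 0.004616 → t = ln(216.64848)/0.0449 = 5.37828/0.0449

t ≈ 119.8 years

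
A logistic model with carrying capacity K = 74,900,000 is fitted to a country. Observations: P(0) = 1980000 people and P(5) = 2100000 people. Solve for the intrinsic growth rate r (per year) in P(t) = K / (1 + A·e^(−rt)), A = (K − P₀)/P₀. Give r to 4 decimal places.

r ≈ 0.0121 per year

A = (74900000 − 1980000)/1980000 = 36.82828
2100000 = 74900000/(1 + 36.82828·e^(−r·5)) → e^(−5r) = (35.66667 − 1)/36.82828 = 0.941306
r = −ln(0.941306)/5 = 0.06049/5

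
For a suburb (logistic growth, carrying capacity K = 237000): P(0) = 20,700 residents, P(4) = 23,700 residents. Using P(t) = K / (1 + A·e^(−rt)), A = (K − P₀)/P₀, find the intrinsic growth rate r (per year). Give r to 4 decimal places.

r ≈ 0.0373 per year

A = (237000 − 20700)/20700 = 10.44928
23700 = 237000/(1 + 10.44928·e^(−r·4)) → e^(−4r) = (10 − 1)/10.44928 = 0.861304
r = −ln(0.861304)/4 = 0.14931/4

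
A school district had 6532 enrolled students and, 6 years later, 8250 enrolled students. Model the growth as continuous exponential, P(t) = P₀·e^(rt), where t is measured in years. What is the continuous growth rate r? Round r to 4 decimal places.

8250 = 6532 · e^(r·6)
e^(6r) = 8250/6532 = 1.26301
r = ln(1.26301) / 6 = 0.2335 / 6

r ≈ 0.0389 per year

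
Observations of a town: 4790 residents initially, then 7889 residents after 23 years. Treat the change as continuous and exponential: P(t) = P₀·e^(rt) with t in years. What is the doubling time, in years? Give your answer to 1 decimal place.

r = ln(7889/4790) / 23 = ln(1.64697) / 23 ≈ 0.021693 per year
doubling time = ln 2 / |r| = 0.69315 / 0.021693

doubling time ≈ 32.0 years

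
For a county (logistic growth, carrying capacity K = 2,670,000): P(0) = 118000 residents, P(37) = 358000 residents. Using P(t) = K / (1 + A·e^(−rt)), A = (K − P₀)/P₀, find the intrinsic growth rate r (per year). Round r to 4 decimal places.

A = (2670000 − 118000)/118000 = 21.62712
358000 = 2670000/(1 + 21.62712·e^(−r·37)) → e^(−37r) = (7.4581 − 1)/21.62712 = 0.298611
r = −ln(0.298611)/37 = 1.20861/37

r ≈ 0.0327 per year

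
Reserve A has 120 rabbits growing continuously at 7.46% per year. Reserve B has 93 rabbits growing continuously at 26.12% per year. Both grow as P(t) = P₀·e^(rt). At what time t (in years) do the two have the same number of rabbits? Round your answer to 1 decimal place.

t ≈ 1.4 years

120·e^(0.0746t) = 93·e^(0.2612t)
120/93 = e^((0.2612 − 0.0746)t) → ln(1.29032) = 0.1866·t
t = 0.25489 / 0.1866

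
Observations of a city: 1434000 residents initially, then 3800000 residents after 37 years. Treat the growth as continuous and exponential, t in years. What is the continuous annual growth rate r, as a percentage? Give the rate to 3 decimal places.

r ≈ 2.634% per year

3800000 = 1434000 · e^(r·37)
e^(37r) = 3800000/1434000 = 2.64993
r = ln(2.64993) / 37 = 0.97453 / 37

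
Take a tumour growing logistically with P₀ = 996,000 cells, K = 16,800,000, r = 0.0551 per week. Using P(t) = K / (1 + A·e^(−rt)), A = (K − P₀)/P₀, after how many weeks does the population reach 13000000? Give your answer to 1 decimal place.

t ≈ 72.5 weeks

A = (16800000 − 996000)/996000 = 15.86747
13000000 = 16800000/(1 + 15.86747·e^(−0.0551t)) → 1 + 15.86747·e^(−0.0551t) = 1.29231
e^(−0.0551t) = 0.018422 → t = ln(54.28345)/0.0551 = 3.99422/0.0551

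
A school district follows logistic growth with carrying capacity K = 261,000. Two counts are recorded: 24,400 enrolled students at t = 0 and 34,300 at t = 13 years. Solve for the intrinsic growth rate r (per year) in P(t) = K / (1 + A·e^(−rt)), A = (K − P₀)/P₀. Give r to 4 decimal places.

r ≈ 0.0295 per year

A = (261000 − 24400)/24400 = 9.69672
34300 = 261000/(1 + 9.69672·e^(−r·13)) → e^(−13r) = (7.60933 − 1)/9.69672 = 0.681605
r = −ln(0.681605)/13 = 0.38331/13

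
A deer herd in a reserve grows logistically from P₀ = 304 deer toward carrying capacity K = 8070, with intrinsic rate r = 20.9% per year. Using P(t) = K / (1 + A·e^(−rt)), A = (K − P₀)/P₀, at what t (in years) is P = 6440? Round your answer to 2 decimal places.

A = (8070 − 304)/304 = 25.54605
6440 = 8070/(1 + 25.54605·e^(−0.209t)) → 1 + 25.54605·e^(−0.209t) = 1.25311
e^(−0.209t) = 0.009908 → t = ln(100.93042)/0.209 = 4.61443/0.209

t ≈ 22.08 years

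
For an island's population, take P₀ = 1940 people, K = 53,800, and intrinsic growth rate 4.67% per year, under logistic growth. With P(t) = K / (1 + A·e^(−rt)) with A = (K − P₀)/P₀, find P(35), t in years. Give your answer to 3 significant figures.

A = (53800 − 1940)/1940 = 26.73196
P(35) = 53800 / (1 + 26.73196·e^(−0.0467·35)) = 53800 / (1 + 26.73196·0.19505)
= 53800 / 6.21407 ≈ 8657.78

≈ 8,660 people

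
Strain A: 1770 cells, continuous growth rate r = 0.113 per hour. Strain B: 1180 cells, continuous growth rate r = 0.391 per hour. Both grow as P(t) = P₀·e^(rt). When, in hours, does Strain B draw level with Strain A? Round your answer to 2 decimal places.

1770·e^(0.113t) = 1180·e^(0.391t)
1770/1180 = e^((0.391 − 0.113)t) → ln(1.5) = 0.278·t
t = 0.40547 / 0.278

t ≈ 1.46 hours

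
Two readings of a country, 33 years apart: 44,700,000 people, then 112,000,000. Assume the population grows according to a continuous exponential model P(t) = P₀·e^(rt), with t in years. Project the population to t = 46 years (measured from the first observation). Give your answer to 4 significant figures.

≈ 160,800,000 people

r = ln(112000000/44700000) / 33 ≈ 0.027834 per year
P(46) = 44700000 · e^(0.027834·46) = 44700000 · 3.59797 ≈ 160829082.02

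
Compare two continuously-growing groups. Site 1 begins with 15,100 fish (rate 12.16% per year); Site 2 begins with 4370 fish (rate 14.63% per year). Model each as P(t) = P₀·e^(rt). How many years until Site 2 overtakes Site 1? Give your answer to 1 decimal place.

15100·e^(0.1216t) = 4370·e^(0.1463t)
15100/4370 = e^((0.1463 − 0.1216)t) → ln(3.45538) = 0.0247·t
t = 1.23993 / 0.0247

t ≈ 50.2 years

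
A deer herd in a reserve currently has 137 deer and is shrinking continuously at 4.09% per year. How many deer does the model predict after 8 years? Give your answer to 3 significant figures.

≈ 98.8 deer

P(8) = 137 · e^(-0.0409·8) = 137 · e^(-0.3272)
= 137 · 0.72094 ≈ 98.77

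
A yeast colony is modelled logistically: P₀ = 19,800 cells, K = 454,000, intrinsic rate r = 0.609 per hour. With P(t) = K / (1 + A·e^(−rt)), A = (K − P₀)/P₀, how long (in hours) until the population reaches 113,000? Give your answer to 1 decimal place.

A = (454000 − 19800)/19800 = 21.92929
113000 = 454000/(1 + 21.92929·e^(−0.609t)) → 1 + 21.92929·e^(−0.609t) = 4.0177
e^(−0.609t) = 0.13761 → t = ln(7.26689)/0.609 = 1.98333/0.609

t ≈ 3.3 hours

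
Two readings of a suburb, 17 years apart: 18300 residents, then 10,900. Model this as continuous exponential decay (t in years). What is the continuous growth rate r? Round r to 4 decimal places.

r ≈ -0.0305 per year

10900 = 18300 · e^(r·17)
e^(17r) = 10900/18300 = 0.59563
r = ln(0.59563) / 17 = -0.51814 / 17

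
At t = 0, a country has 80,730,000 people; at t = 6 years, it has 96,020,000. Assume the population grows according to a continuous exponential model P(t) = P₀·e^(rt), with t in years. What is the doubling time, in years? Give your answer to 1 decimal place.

r = ln(96020000/80730000) / 6 = ln(1.1894) / 6 ≈ 0.028908 per year
doubling time = ln 2 / |r| = 0.69315 / 0.028908

doubling time ≈ 24.0 years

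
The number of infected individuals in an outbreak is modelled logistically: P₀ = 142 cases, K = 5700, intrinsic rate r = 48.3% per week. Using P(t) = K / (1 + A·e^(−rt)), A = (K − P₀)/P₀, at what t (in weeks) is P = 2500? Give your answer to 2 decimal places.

t ≈ 7.08 weeks

A = (5700 − 142)/142 = 39.14085
2500 = 5700/(1 + 39.14085·e^(−0.483t)) → 1 + 39.14085·e^(−0.483t) = 2.28
e^(−0.483t) = 0.032702 → t = ln(30.57879)/0.483 = 3.42031/0.483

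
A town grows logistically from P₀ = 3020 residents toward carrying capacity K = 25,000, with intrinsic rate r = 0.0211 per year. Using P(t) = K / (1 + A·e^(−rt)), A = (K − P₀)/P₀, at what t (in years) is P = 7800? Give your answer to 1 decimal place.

t ≈ 56.6 years

A = (25000 − 3020)/3020 = 7.27815
7800 = 25000/(1 + 7.27815·e^(−0.0211t)) → 1 + 7.27815·e^(−0.0211t) = 3.20513
e^(−0.0211t) = 0.302979 → t = ln(3.30055)/0.0211 = 1.19409/0.0211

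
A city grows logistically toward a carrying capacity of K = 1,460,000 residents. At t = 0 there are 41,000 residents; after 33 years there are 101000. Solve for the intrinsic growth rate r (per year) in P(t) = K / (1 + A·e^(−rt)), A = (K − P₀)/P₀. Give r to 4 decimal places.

A = (1460000 − 41000)/41000 = 34.60976
101000 = 1460000/(1 + 34.60976·e^(−r·33)) → e^(−33r) = (14.45545 − 1)/34.60976 = 0.388776
r = −ln(0.388776)/33 = 0.94475/33

r ≈ 0.0286 per year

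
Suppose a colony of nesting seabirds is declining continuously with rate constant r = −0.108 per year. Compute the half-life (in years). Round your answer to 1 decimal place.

half-life ≈ 6.4 years

half-life = ln(2) / |r| = 0.69315 / 0.108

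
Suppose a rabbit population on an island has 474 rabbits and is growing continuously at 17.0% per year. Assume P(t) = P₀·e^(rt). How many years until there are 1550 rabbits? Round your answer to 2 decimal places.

1550 = 474 · e^(0.17·t)
t = ln(1550/474) / 0.17 = ln(3.27004) / 0.17 = 1.1848 / 0.17

t ≈ 6.97 years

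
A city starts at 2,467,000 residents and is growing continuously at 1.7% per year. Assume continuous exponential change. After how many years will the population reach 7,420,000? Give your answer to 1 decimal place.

t ≈ 64.8 years

7420000 = 2467000 · e^(0.017·t)
t = ln(7420000/2467000) / 0.017 = ln(3.0077) / 0.017 = 1.10118 / 0.017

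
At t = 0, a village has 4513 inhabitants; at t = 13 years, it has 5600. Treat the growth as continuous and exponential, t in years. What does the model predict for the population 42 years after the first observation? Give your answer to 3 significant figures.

r = ln(5600/4513) / 13 ≈ 0.0166 per year
P(42) = 4513 · e^(0.0166·42) = 4513 · 2.00815 ≈ 9062.79

≈ 9,060 inhabitants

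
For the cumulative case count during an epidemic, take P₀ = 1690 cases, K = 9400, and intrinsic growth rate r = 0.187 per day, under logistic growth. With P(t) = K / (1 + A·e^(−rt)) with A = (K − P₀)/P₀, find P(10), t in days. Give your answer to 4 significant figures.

A = (9400 − 1690)/1690 = 4.56213
P(10) = 9400 / (1 + 4.56213·e^(−0.187·10)) = 9400 / (1 + 4.56213·0.154124)
= 9400 / 1.70313 ≈ 5519.24

≈ 5,519 cases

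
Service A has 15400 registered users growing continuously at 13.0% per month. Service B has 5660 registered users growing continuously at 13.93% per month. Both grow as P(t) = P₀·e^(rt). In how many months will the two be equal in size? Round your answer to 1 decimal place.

15400·e^(0.13t) = 5660·e^(0.1393t)
15400/5660 = e^((0.1393 − 0.13)t) → ln(2.72085) = 0.0093·t
t = 1.00094 / 0.0093

t ≈ 107.6 months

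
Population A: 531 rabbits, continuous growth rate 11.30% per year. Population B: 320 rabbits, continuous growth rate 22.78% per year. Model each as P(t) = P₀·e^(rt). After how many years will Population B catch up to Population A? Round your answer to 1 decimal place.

531·e^(0.113t) = 320·e^(0.2278t)
531/320 = e^((0.2278 − 0.113)t) → ln(1.65938) = 0.1148·t
t = 0.50644 / 0.1148

t ≈ 4.4 years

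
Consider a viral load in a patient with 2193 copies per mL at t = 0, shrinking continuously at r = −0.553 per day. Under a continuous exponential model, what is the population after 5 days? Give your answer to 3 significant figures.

P(5) = 2193 · e^(-0.553·5) = 2193 · e^(-2.765)
= 2193 · 0.06298 ≈ 138.11

≈ 138 copies per mL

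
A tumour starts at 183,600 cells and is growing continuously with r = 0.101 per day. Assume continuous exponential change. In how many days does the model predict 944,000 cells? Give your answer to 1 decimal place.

t ≈ 16.2 days

944000 = 183600 · e^(0.101·t)
t = ln(944000/183600) / 0.101 = ln(5.14161) / 0.101 = 1.63737 / 0.101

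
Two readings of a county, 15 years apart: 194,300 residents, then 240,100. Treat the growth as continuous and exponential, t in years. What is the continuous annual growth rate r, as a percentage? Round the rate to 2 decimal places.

r ≈ 1.41% per year

240100 = 194300 · e^(r·15)
e^(15r) = 240100/194300 = 1.23572
r = ln(1.23572) / 15 = 0.21165 / 15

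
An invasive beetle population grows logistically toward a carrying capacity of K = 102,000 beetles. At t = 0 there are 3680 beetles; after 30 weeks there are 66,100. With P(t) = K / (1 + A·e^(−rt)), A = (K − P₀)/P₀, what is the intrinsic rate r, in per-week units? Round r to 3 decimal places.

r ≈ 0.130 per week

A = (102000 − 3680)/3680 = 26.71739
66100 = 102000/(1 + 26.71739·e^(−r·30)) → e^(−30r) = (1.54312 − 1)/26.71739 = 0.020328
r = −ln(0.020328)/30 = 3.89575/30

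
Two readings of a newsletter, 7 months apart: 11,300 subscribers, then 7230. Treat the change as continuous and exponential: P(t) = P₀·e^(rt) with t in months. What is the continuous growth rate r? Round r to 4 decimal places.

r ≈ -0.0638 per month

7230 = 11300 · e^(r·7)
e^(7r) = 7230/11300 = 0.63982
r = ln(0.63982) / 7 = -0.44656 / 7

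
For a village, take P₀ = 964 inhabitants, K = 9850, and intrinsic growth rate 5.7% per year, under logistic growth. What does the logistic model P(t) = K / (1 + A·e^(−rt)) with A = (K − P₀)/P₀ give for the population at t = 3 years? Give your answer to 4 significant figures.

≈ 1,123 inhabitants

A = (9850 − 964)/964 = 9.21784
P(3) = 9850 / (1 + 9.21784·e^(−0.057·3)) = 9850 / (1 + 9.21784·0.842822)
= 9850 / 8.769 ≈ 1123.28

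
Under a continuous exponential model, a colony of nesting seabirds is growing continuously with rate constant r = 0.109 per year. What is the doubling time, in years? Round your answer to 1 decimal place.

doubling time ≈ 6.4 years

doubling time = ln(2) / |r| = 0.69315 / 0.109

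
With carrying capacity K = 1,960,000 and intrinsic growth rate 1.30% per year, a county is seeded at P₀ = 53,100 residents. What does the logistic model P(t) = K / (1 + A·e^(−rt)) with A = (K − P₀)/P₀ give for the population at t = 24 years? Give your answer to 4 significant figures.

A = (1960000 − 53100)/53100 = 35.91149
P(24) = 1960000 / (1 + 35.91149·e^(−0.013·24)) = 1960000 / (1 + 35.91149·0.731982)
= 1960000 / 27.28655 ≈ 71830.27

≈ 71,830 residents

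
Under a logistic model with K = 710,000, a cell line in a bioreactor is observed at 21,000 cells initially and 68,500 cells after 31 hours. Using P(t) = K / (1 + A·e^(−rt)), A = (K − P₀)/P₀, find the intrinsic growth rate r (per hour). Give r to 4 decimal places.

A = (710000 − 21000)/21000 = 32.80952
68500 = 710000/(1 + 32.80952·e^(−r·31)) → e^(−31r) = (10.36496 − 1)/32.80952 = 0.285434
r = −ln(0.285434)/31 = 1.25374/31

r ≈ 0.0404 per hour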